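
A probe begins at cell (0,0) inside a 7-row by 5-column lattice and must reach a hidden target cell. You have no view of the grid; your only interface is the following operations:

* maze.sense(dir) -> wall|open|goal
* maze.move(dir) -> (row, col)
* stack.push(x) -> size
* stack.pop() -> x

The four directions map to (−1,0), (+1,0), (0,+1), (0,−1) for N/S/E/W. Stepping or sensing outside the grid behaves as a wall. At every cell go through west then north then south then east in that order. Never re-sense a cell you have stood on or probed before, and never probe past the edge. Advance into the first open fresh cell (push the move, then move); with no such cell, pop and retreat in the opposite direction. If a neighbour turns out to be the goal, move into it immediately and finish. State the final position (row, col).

I invoke maze.sense using dir: south, yielding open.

Then stack.push using x: south, which returns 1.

I invoke maze.move using dir: south, — result: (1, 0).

Using maze.sense using dir: south, and observe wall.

I invoke maze.sense using dir: east, which returns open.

I use stack.push using x: east, — result: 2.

Invoking maze.move using dir: east, and get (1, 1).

I call maze.sense using dir: north, : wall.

Using maze.sense using dir: south, and observe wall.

I invoke maze.sense using dir: east, and observe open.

Using stack.push using x: east, which returns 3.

I call maze.move using dir: east, : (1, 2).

Invoking maze.sense using dir: north, yielding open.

I invoke stack.push using x: north, : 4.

I try maze.move using dir: north, and observe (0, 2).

Now I run maze.sense using dir: east, and get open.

Invoking stack.push using x: east, : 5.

Now I run maze.move using dir: east, which returns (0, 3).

Now I run maze.sense using dir: south, : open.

I run stack.push using x: south, — result: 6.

Now I run maze.move using dir: south, and get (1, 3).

I try maze.sense using dir: south, and get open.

Using stack.push using x: south, and observe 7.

I invoke maze.move using dir: south, and see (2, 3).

I use maze.sense using dir: west, and observe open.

I call stack.push using x: west, and observe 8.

I try maze.move using dir: west, : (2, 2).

Using maze.sense using dir: south, yielding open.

I try stack.push using x: south, — result: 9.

I use maze.move using dir: south, — result: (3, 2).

Invoking maze.sense using dir: west, and observe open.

Next I call stack.push using x: west, giving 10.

Then maze.move using dir: west, and see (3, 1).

I run maze.sense using dir: west, → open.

Invoking stack.push using x: west, : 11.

Next I call maze.move using dir: west, yielding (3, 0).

I use maze.sense using dir: south, yielding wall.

Using stack.pop(), → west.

Then maze.move using dir: east, giving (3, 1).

Then maze.sense using dir: south, yielding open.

Using stack.push using x: south, — result: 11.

I invoke maze.move using dir: south, yielding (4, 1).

Next I call maze.sense using dir: south, yielding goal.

Invoking maze.move using dir: south, and observe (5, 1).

Answer: (5, 1)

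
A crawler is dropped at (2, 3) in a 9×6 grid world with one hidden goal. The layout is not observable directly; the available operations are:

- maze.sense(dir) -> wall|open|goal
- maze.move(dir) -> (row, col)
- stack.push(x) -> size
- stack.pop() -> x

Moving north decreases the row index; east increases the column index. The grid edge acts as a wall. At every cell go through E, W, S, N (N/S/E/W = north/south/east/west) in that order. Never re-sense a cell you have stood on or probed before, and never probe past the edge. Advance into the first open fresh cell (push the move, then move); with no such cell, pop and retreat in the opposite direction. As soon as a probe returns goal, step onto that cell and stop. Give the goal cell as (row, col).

Then sense with dir=east, which returns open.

I run push with x=east, giving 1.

I invoke move with dir=east, yielding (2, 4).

I run sense with dir=east, and observe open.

Calling push with x=east, yielding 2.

Then move with dir=east, which returns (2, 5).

I invoke sense with dir=south, → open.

Next I call push with x=south, yielding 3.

Calling move with dir=south, and get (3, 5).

I call sense with dir=west, which returns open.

Using push with x=west, and observe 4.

Now I run move with dir=west, and see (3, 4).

I run sense with dir=west, which returns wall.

I use sense with dir=south, yielding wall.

I run pop, yielding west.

I use move with dir=east, giving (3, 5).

Using sense with dir=south, giving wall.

Invoking pop, yielding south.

Next I call move with dir=north, yielding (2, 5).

Next I call sense with dir=north, : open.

Invoking push with x=north, → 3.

Calling move with dir=north, → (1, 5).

Now I run sense with dir=west, giving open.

I invoke push with x=west, giving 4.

Using move with dir=west, and see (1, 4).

I call sense with dir=west, → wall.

I run sense with dir=north, — result: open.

I invoke push with x=north, and see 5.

Invoking move with dir=north, : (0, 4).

I run sense with dir=east, — result: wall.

Then sense with dir=west, : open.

I invoke push with x=west, — result: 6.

Calling move with dir=west, which returns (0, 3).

I use sense with dir=west, : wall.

Next I call pop(), : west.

I call move with dir=east, : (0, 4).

I invoke pop, and observe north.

Now I run move with dir=south, giving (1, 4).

Now I run pop(), → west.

I invoke move with dir=east, yielding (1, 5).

I use pop(), → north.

Now I run move with dir=south, → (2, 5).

I try pop(), which returns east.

I call move with dir=west, : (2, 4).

Next I call pop(), which returns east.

Then move with dir=west, and observe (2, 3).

I use sense with dir=west, — result: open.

I run push with x=west, : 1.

Using move with dir=west, yielding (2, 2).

Next I call sense with dir=west, and get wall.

I call sense with dir=south, yielding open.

I call push with x=south, giving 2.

I invoke move with dir=south, which returns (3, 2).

Calling sense with dir=west, : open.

Invoking push with x=west, and observe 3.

I try move with dir=west, and get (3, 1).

I call sense with dir=west, giving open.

I call push with x=west, : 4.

Calling move with dir=west, : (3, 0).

Then sense with dir=south, which returns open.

Then push with x=south, and see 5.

Next I call move with dir=south, yielding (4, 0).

I try sense with dir=east, and see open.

Now I run push with x=east, and observe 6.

I try move with dir=east, and get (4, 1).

Using sense with dir=east, which returns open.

Invoking push with x=east, giving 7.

I invoke move with dir=east, yielding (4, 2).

I invoke sense with dir=east, yielding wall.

Using sense with dir=south, : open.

I run push with x=south, which returns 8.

Next I call move with dir=south, giving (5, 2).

I use sense with dir=east, → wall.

Calling sense with dir=west, yielding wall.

Invoking sense with dir=south, giving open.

I invoke push with x=south, and get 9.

Calling move with dir=south, and get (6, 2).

I try sense with dir=east, — result: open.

Next I call push with x=east, giving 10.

Next I call move with dir=east, which returns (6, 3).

I run sense with dir=east, — result: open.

Next I call push with x=east, which returns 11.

Next I call move with dir=east, : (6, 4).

I run sense with dir=east, giving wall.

I run sense with dir=south, : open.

Invoking push with x=south, and get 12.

I invoke move with dir=south, and see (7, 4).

Now I run sense with dir=east, which returns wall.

Then sense with dir=west, yielding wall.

Calling sense with dir=south, yielding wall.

I use pop(), which returns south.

I try move with dir=north, giving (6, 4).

I try sense with dir=north, yielding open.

I use push with x=north, — result: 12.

I run move with dir=north, → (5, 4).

I run sense with dir=east, which returns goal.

I try move with dir=east, giving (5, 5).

Answer: (5, 5)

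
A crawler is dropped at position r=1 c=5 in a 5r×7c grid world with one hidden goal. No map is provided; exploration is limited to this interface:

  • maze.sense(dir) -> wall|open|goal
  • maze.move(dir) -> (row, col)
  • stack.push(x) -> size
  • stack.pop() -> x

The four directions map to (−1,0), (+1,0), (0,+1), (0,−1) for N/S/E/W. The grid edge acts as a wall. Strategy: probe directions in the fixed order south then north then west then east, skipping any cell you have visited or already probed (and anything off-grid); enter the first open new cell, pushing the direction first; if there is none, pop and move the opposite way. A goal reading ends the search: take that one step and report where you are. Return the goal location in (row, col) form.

-> maze.sense(dir: south)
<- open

-> stack.push(x: south)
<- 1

-> maze.move(dir: south)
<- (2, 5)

-> maze.sense(dir: south)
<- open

-> stack.push(x: south)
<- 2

-> maze.move(dir: south)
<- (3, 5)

-> maze.sense(dir: south)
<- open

-> stack.push(x: south)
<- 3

-> maze.move(dir: south)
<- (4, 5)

-> maze.sense(dir: west)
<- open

-> stack.push(x: west)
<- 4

-> maze.move(dir: west)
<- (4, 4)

-> maze.sense(dir: north)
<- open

-> stack.push(x: north)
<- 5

-> maze.move(dir: north)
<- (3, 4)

-> maze.sense(dir: north)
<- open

-> stack.push(x: north)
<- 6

-> maze.move(dir: north)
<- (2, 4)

-> maze.sense(dir: north)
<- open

-> stack.push(x: north)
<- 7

-> maze.move(dir: north)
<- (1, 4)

-> maze.sense(dir: north)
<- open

-> stack.push(x: north)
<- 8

-> maze.move(dir: north)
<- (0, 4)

-> maze.sense(dir: west)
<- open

-> stack.push(x: west)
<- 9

-> maze.move(dir: west)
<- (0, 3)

-> maze.sense(dir: south)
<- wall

-> maze.sense(dir: west)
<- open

-> stack.push(x: west)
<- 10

-> maze.move(dir: west)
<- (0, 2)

-> maze.sense(dir: south)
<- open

-> stack.push(x: south)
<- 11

-> maze.move(dir: south)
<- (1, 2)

-> maze.sense(dir: south)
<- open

-> stack.push(x: south)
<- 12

-> maze.move(dir: south)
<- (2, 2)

-> maze.sense(dir: south)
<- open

-> stack.push(x: south)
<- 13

-> maze.move(dir: south)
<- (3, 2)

-> maze.sense(dir: south)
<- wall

-> maze.sense(dir: west)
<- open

-> stack.push(x: west)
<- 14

-> maze.move(dir: west)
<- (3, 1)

-> maze.sense(dir: south)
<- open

-> stack.push(x: south)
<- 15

-> maze.move(dir: south)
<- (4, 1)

-> maze.sense(dir: west)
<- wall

-> stack.pop()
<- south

-> maze.move(dir: north)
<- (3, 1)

-> maze.sense(dir: north)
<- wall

-> maze.sense(dir: west)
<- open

-> stack.push(x: west)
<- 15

-> maze.move(dir: west)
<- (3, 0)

-> maze.sense(dir: north)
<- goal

-> maze.move(dir: north)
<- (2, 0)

Answer: (2, 0)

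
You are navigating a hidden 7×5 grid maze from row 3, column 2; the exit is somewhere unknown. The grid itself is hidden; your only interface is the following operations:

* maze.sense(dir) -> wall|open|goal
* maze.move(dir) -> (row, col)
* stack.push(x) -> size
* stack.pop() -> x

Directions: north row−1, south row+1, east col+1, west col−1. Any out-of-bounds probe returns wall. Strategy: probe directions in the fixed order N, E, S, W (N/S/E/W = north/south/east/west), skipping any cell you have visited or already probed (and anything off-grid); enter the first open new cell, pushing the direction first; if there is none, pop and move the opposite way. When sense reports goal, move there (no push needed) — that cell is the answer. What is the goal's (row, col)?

> sense dir: north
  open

> push x: north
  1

> move dir: north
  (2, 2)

> sense dir: north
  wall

> sense dir: east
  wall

> sense dir: west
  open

> push x: west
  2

> move dir: west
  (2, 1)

> sense dir: north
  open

> push x: north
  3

> move dir: north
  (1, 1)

> sense dir: north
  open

> push x: north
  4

> move dir: north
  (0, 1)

> sense dir: east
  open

> push x: east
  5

> move dir: east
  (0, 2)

> sense dir: east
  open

> push x: east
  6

> move dir: east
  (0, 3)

> sense dir: east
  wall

> sense dir: south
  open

> push x: south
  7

> move dir: south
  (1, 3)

> sense dir: east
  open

> push x: east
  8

> move dir: east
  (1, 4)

> sense dir: south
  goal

> move dir: south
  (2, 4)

Answer: (2, 4)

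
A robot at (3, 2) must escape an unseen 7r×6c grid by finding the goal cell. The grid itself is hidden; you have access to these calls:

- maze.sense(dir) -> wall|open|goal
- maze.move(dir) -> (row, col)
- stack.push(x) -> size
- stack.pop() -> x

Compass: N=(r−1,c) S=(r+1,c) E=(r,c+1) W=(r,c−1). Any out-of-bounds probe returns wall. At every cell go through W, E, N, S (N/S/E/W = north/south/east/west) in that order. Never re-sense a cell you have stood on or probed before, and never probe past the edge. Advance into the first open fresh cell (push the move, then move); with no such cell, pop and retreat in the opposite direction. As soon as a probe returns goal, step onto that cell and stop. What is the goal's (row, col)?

~$ maze.sense west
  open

~$ stack.push west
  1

~$ maze.move west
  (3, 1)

~$ maze.sense west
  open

~$ stack.push west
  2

~$ maze.move west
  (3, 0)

~$ maze.sense north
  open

~$ stack.push north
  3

~$ maze.move north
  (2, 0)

~$ maze.sense east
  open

~$ stack.push east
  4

~$ maze.move east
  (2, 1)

~$ maze.sense east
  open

~$ stack.push east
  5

~$ maze.move east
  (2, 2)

~$ maze.sense east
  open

~$ stack.push east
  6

~$ maze.move east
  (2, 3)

~$ maze.sense east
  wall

~$ maze.sense north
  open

~$ stack.push north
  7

~$ maze.move north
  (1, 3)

~$ maze.sense west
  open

~$ stack.push west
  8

~$ maze.move west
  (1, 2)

~$ maze.sense west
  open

~$ stack.push west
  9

~$ maze.move west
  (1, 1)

~$ maze.sense west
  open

~$ stack.push west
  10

~$ maze.move west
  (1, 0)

~$ maze.sense north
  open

~$ stack.push north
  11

~$ maze.move north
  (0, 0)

~$ maze.sense east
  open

~$ stack.push east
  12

~$ maze.move east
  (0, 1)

~$ maze.sense east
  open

~$ stack.push east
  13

~$ maze.move east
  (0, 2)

~$ maze.sense east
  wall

~$ stack.pop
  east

~$ maze.move west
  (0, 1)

~$ stack.pop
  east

~$ maze.move west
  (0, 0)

~$ stack.pop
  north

~$ maze.move south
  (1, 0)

~$ stack.pop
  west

~$ maze.move east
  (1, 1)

~$ stack.pop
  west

~$ maze.move east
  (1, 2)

~$ stack.pop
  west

~$ maze.move east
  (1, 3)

~$ maze.sense east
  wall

~$ stack.pop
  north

~$ maze.move south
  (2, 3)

~$ maze.sense south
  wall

~$ stack.pop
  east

~$ maze.move west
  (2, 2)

~$ stack.pop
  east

~$ maze.move west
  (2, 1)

~$ stack.pop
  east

~$ maze.move west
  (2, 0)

~$ stack.pop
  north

~$ maze.move south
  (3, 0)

~$ maze.sense south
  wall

~$ stack.pop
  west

~$ maze.move east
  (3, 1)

~$ maze.sense south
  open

~$ stack.push south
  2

~$ maze.move south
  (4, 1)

~$ maze.sense east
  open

~$ stack.push east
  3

~$ maze.move east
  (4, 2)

~$ maze.sense east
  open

~$ stack.push east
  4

~$ maze.move east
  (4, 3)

~$ maze.sense east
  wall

~$ maze.sense south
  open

~$ stack.push south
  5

~$ maze.move south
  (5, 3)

~$ maze.sense west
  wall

~$ maze.sense east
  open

~$ stack.push east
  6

~$ maze.move east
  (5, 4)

~$ maze.sense east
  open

~$ stack.push east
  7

~$ maze.move east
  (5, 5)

~$ maze.sense north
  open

~$ stack.push north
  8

~$ maze.move north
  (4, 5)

~$ maze.sense north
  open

~$ stack.push north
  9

~$ maze.move north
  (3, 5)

~$ maze.sense west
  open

~$ stack.push west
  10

~$ maze.move west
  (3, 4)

~$ stack.pop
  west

~$ maze.move east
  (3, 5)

~$ maze.sense north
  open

~$ stack.push north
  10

~$ maze.move north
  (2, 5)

~$ maze.sense north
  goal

~$ maze.move north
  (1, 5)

Answer: (1, 5)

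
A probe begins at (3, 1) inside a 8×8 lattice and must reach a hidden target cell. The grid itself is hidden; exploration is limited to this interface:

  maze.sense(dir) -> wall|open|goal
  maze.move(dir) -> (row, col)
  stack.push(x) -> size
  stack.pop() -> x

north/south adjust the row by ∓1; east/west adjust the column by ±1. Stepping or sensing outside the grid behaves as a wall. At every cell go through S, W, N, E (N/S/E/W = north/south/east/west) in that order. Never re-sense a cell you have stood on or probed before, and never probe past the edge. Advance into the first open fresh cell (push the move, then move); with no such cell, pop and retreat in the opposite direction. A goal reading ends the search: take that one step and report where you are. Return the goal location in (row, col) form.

~$ sense dir: south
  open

~$ push x: south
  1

~$ move dir: south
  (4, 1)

~$ sense dir: south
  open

~$ push x: south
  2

~$ move dir: south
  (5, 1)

~$ sense dir: south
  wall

~$ sense dir: west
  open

~$ push x: west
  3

~$ move dir: west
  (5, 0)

~$ sense dir: south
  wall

~$ sense dir: north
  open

~$ push x: north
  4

~$ move dir: north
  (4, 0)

~$ sense dir: north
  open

~$ push x: north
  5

~$ move dir: north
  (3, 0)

~$ sense dir: north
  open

~$ push x: north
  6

~$ move dir: north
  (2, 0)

~$ sense dir: north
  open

~$ push x: north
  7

~$ move dir: north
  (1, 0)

~$ sense dir: north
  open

~$ push x: north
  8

~$ move dir: north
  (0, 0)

~$ sense dir: east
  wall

~$ pop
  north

~$ move dir: south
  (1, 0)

~$ sense dir: east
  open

~$ push x: east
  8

~$ move dir: east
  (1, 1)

~$ sense dir: south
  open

~$ push x: south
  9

~$ move dir: south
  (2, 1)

~$ sense dir: east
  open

~$ push x: east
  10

~$ move dir: east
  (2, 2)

~$ sense dir: south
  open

~$ push x: south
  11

~$ move dir: south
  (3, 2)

~$ sense dir: south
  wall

~$ sense dir: east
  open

~$ push x: east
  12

~$ move dir: east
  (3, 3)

~$ sense dir: south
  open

~$ push x: south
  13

~$ move dir: south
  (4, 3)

~$ sense dir: south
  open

~$ push x: south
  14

~$ move dir: south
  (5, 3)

~$ sense dir: south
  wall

~$ sense dir: west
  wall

~$ sense dir: east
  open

~$ push x: east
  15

~$ move dir: east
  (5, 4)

~$ sense dir: south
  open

~$ push x: south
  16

~$ move dir: south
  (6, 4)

~$ sense dir: south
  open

~$ push x: south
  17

~$ move dir: south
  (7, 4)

~$ sense dir: west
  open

~$ push x: west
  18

~$ move dir: west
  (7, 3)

~$ sense dir: west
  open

~$ push x: west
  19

~$ move dir: west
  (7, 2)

~$ sense dir: west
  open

~$ push x: west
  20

~$ move dir: west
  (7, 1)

~$ sense dir: west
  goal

~$ move dir: west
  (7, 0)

Answer: (7, 0)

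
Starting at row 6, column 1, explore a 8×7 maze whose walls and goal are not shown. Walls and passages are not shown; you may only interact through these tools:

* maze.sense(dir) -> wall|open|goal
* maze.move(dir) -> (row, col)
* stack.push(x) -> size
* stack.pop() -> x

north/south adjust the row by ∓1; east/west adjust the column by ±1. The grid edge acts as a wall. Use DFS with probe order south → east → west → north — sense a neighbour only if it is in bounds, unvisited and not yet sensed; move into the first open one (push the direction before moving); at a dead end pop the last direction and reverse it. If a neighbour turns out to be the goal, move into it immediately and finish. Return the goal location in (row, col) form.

>>> maze.sense south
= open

>>> stack.push south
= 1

>>> maze.move south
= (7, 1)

>>> maze.sense east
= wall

>>> maze.sense west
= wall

>>> stack.pop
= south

>>> maze.move north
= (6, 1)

>>> maze.sense east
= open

>>> stack.push east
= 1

>>> maze.move east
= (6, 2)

>>> maze.sense east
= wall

>>> maze.sense north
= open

>>> stack.push north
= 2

>>> maze.move north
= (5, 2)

>>> maze.sense east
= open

>>> stack.push east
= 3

>>> maze.move east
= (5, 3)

>>> maze.sense east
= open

>>> stack.push east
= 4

>>> maze.move east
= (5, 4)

>>> maze.sense south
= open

>>> stack.push south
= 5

>>> maze.move south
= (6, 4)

>>> maze.sense south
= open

>>> stack.push south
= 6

>>> maze.move south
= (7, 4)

>>> maze.sense east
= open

>>> stack.push east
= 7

>>> maze.move east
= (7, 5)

>>> maze.sense east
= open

>>> stack.push east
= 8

>>> maze.move east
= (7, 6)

>>> maze.sense north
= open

>>> stack.push north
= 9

>>> maze.move north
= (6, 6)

>>> maze.sense west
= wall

>>> maze.sense north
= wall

>>> stack.pop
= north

>>> maze.move south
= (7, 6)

>>> stack.pop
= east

>>> maze.move west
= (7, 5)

>>> stack.pop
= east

>>> maze.move west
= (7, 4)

>>> maze.sense west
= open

>>> stack.push west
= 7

>>> maze.move west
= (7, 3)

>>> stack.pop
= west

>>> maze.move east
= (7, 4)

>>> stack.pop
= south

>>> maze.move north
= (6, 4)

>>> stack.pop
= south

>>> maze.move north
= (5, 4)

>>> maze.sense east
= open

>>> stack.push east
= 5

>>> maze.move east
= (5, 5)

>>> maze.sense north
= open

>>> stack.push north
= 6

>>> maze.move north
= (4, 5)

>>> maze.sense east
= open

>>> stack.push east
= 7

>>> maze.move east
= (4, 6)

>>> maze.sense north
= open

>>> stack.push north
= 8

>>> maze.move north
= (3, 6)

>>> maze.sense west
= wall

>>> maze.sense north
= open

>>> stack.push north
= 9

>>> maze.move north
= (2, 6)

>>> maze.sense west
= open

>>> stack.push west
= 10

>>> maze.move west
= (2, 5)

>>> maze.sense west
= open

>>> stack.push west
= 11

>>> maze.move west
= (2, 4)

>>> maze.sense south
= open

>>> stack.push south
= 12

>>> maze.move south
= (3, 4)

>>> maze.sense south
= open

>>> stack.push south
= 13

>>> maze.move south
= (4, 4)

>>> maze.sense west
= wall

>>> stack.pop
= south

>>> maze.move north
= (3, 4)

>>> maze.sense west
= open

>>> stack.push west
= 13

>>> maze.move west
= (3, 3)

>>> maze.sense west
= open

>>> stack.push west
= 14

>>> maze.move west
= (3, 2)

>>> maze.sense south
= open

>>> stack.push south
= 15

>>> maze.move south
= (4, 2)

>>> maze.sense west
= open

>>> stack.push west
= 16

>>> maze.move west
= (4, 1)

>>> maze.sense south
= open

>>> stack.push south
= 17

>>> maze.move south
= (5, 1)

>>> maze.sense west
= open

>>> stack.push west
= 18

>>> maze.move west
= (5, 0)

>>> maze.sense south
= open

>>> stack.push south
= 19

>>> maze.move south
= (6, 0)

>>> stack.pop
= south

>>> maze.move north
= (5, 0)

>>> maze.sense north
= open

>>> stack.push north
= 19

>>> maze.move north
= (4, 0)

>>> maze.sense north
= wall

>>> stack.pop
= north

>>> maze.move south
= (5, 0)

>>> stack.pop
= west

>>> maze.move east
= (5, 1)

>>> stack.pop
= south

>>> maze.move north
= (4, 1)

>>> maze.sense north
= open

>>> stack.push north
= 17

>>> maze.move north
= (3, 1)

>>> maze.sense north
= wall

>>> stack.pop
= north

>>> maze.move south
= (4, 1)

>>> stack.pop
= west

>>> maze.move east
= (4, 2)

>>> stack.pop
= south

>>> maze.move north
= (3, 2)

>>> maze.sense north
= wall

>>> stack.pop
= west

>>> maze.move east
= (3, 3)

>>> maze.sense north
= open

>>> stack.push north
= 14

>>> maze.move north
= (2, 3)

>>> maze.sense north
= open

>>> stack.push north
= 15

>>> maze.move north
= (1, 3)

>>> maze.sense east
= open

>>> stack.push east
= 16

>>> maze.move east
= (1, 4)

>>> maze.sense east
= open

>>> stack.push east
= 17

>>> maze.move east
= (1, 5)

>>> maze.sense east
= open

>>> stack.push east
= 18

>>> maze.move east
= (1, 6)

>>> maze.sense north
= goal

>>> maze.move north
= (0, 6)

Answer: (0, 6)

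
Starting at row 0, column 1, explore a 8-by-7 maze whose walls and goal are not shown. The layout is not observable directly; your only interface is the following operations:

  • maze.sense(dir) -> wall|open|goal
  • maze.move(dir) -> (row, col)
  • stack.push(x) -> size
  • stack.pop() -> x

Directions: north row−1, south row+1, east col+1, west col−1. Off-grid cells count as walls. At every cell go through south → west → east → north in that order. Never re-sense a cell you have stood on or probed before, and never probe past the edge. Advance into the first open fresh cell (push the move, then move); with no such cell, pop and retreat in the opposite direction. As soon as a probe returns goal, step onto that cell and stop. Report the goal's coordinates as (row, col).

! maze.sense(dir: south) == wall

! maze.sense(dir: west) == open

! stack.push(x: west) == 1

! maze.move(dir: west) == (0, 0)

! maze.sense(dir: south) == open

! stack.push(x: south) == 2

! maze.move(dir: south) == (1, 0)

! maze.sense(dir: south) == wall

! stack.pop() == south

! maze.move(dir: north) == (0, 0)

! stack.pop() == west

! maze.move(dir: east) == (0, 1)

! maze.sense(dir: east) == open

! stack.push(x: east) == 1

! maze.move(dir: east) == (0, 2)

! maze.sense(dir: south) == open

! stack.push(x: south) == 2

! maze.move(dir: south) == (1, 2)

! maze.sense(dir: south) == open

! stack.push(x: south) == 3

! maze.move(dir: south) == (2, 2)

! maze.sense(dir: south) == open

! stack.push(x: south) == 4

! maze.move(dir: south) == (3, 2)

! maze.sense(dir: south) == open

! stack.push(x: south) == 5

! maze.move(dir: south) == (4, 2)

! maze.sense(dir: south) == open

! stack.push(x: south) == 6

! maze.move(dir: south) == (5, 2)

! maze.sense(dir: south) == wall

! maze.sense(dir: west) == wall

! maze.sense(dir: east) == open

! stack.push(x: east) == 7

! maze.move(dir: east) == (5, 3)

! maze.sense(dir: south) == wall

! maze.sense(dir: east) == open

! stack.push(x: east) == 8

! maze.move(dir: east) == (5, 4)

! maze.sense(dir: south) == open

! stack.push(x: south) == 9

! maze.move(dir: south) == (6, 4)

! maze.sense(dir: south) == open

! stack.push(x: south) == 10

! maze.move(dir: south) == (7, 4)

! maze.sense(dir: west) == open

! stack.push(x: west) == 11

! maze.move(dir: west) == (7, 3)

! maze.sense(dir: west) == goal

! maze.move(dir: west) == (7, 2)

Answer: (7, 2)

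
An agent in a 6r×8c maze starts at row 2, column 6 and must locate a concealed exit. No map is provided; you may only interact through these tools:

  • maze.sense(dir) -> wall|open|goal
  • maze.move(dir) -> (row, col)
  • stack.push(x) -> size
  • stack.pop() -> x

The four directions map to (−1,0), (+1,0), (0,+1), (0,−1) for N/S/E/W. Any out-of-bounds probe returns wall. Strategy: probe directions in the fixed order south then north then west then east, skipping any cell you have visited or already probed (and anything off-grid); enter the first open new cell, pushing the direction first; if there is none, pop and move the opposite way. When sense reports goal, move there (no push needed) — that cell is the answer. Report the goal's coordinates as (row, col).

# maze.sense(dir→south) -> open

# stack.push(x→south) -> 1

# maze.move(dir→south) -> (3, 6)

# maze.sense(dir→south) -> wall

# maze.sense(dir→west) -> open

# stack.push(x→west) -> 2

# maze.move(dir→west) -> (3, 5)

# maze.sense(dir→south) -> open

# stack.push(x→south) -> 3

# maze.move(dir→south) -> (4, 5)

# maze.sense(dir→south) -> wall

# maze.sense(dir→west) -> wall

# stack.pop() -> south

# maze.move(dir→north) -> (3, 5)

# maze.sense(dir→north) -> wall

# maze.sense(dir→west) -> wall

# stack.pop() -> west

# maze.move(dir→east) -> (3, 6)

# maze.sense(dir→east) -> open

# stack.push(x→east) -> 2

# maze.move(dir→east) -> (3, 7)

# maze.sense(dir→south) -> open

# stack.push(x→south) -> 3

# maze.move(dir→south) -> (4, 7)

# maze.sense(dir→south) -> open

# stack.push(x→south) -> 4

# maze.move(dir→south) -> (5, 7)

# maze.sense(dir→west) -> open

# stack.push(x→west) -> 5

# maze.move(dir→west) -> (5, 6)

# stack.pop() -> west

# maze.move(dir→east) -> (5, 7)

# stack.pop() -> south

# maze.move(dir→north) -> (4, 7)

# stack.pop() -> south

# maze.move(dir→north) -> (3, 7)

# maze.sense(dir→north) -> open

# stack.push(x→north) -> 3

# maze.move(dir→north) -> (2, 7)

# maze.sense(dir→north) -> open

# stack.push(x→north) -> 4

# maze.move(dir→north) -> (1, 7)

# maze.sense(dir→north) -> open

# stack.push(x→north) -> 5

# maze.move(dir→north) -> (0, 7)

# maze.sense(dir→west) -> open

# stack.push(x→west) -> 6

# maze.move(dir→west) -> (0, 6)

# maze.sense(dir→south) -> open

# stack.push(x→south) -> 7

# maze.move(dir→south) -> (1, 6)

# maze.sense(dir→west) -> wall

# stack.pop() -> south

# maze.move(dir→north) -> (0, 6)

# maze.sense(dir→west) -> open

# stack.push(x→west) -> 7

# maze.move(dir→west) -> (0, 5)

# maze.sense(dir→west) -> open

# stack.push(x→west) -> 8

# maze.move(dir→west) -> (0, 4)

# maze.sense(dir→south) -> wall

# maze.sense(dir→west) -> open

# stack.push(x→west) -> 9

# maze.move(dir→west) -> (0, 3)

# maze.sense(dir→south) -> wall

# maze.sense(dir→west) -> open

# stack.push(x→west) -> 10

# maze.move(dir→west) -> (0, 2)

# maze.sense(dir→south) -> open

# stack.push(x→south) -> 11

# maze.move(dir→south) -> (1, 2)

# maze.sense(dir→south) -> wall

# maze.sense(dir→west) -> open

# stack.push(x→west) -> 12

# maze.move(dir→west) -> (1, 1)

# maze.sense(dir→south) -> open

# stack.push(x→south) -> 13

# maze.move(dir→south) -> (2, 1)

# maze.sense(dir→south) -> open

# stack.push(x→south) -> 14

# maze.move(dir→south) -> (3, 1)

# maze.sense(dir→south) -> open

# stack.push(x→south) -> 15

# maze.move(dir→south) -> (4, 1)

# maze.sense(dir→south) -> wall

# maze.sense(dir→west) -> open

# stack.push(x→west) -> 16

# maze.move(dir→west) -> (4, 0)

# maze.sense(dir→south) -> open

# stack.push(x→south) -> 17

# maze.move(dir→south) -> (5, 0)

# stack.pop() -> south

# maze.move(dir→north) -> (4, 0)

# maze.sense(dir→north) -> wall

# stack.pop() -> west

# maze.move(dir→east) -> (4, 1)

# maze.sense(dir→east) -> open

# stack.push(x→east) -> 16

# maze.move(dir→east) -> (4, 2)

# maze.sense(dir→south) -> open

# stack.push(x→south) -> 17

# maze.move(dir→south) -> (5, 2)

# maze.sense(dir→east) -> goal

# maze.move(dir→east) -> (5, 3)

Answer: (5, 3)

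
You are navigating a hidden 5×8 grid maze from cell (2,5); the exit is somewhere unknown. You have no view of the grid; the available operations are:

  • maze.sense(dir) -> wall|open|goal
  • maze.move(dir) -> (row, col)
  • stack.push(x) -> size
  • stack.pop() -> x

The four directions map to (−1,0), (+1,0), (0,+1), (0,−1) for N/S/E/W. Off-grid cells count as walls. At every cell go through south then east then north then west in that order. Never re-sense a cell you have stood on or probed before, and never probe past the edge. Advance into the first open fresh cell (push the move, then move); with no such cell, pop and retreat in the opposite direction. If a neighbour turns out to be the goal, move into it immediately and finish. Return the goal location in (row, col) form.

;; maze.sense(south) -> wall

;; maze.sense(east) -> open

;; stack.push(east) -> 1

;; maze.move(east) -> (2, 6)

;; maze.sense(south) -> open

;; stack.push(south) -> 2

;; maze.move(south) -> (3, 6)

;; maze.sense(south) -> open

;; stack.push(south) -> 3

;; maze.move(south) -> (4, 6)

;; maze.sense(east) -> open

;; stack.push(east) -> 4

;; maze.move(east) -> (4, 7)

;; maze.sense(north) -> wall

;; stack.pop() -> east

;; maze.move(west) -> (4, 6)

;; maze.sense(west) -> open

;; stack.push(west) -> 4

;; maze.move(west) -> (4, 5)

;; maze.sense(west) -> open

;; stack.push(west) -> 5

;; maze.move(west) -> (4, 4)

;; maze.sense(north) -> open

;; stack.push(north) -> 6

;; maze.move(north) -> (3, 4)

;; maze.sense(north) -> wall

;; maze.sense(west) -> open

;; stack.push(west) -> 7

;; maze.move(west) -> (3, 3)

;; maze.sense(south) -> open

;; stack.push(south) -> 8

;; maze.move(south) -> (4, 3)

;; maze.sense(west) -> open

;; stack.push(west) -> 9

;; maze.move(west) -> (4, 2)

;; maze.sense(north) -> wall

;; maze.sense(west) -> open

;; stack.push(west) -> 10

;; maze.move(west) -> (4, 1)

;; maze.sense(north) -> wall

;; maze.sense(west) -> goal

;; maze.move(west) -> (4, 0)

Answer: (4, 0)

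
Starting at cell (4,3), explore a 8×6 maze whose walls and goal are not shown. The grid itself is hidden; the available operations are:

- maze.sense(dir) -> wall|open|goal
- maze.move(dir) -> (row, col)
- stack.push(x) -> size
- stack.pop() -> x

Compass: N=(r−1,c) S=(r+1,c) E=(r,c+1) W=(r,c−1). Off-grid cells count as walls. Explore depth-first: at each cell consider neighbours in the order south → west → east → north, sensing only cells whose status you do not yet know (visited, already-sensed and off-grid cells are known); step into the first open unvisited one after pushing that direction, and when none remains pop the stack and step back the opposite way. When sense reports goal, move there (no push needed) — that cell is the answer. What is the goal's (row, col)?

;; 1. maze.sense(dir→south) -> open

;; 2. stack.push(x→south) -> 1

;; 3. maze.move(dir→south) -> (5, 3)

;; 4. maze.sense(dir→south) -> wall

;; 5. maze.sense(dir→west) -> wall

;; 6. maze.sense(dir→east) -> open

;; 7. stack.push(x→east) -> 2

;; 8. maze.move(dir→east) -> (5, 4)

;; 9. maze.sense(dir→south) -> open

;; 10. stack.push(x→south) -> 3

;; 11. maze.move(dir→south) -> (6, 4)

;; 12. maze.sense(dir→south) -> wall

;; 13. maze.sense(dir→east) -> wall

;; 14. stack.pop() -> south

;; 15. maze.move(dir→north) -> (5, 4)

;; 16. maze.sense(dir→east) -> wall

;; 17. maze.sense(dir→north) -> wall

;; 18. stack.pop() -> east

;; 19. maze.move(dir→west) -> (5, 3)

;; 20. stack.pop() -> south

;; 21. maze.move(dir→north) -> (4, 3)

;; 22. maze.sense(dir→west) -> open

;; 23. stack.push(x→west) -> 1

;; 24. maze.move(dir→west) -> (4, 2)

;; 25. maze.sense(dir→west) -> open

;; 26. stack.push(x→west) -> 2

;; 27. maze.move(dir→west) -> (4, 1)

;; 28. maze.sense(dir→south) -> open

;; 29. stack.push(x→south) -> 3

;; 30. maze.move(dir→south) -> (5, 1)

;; 31. maze.sense(dir→south) -> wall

;; 32. maze.sense(dir→west) -> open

;; 33. stack.push(x→west) -> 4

;; 34. maze.move(dir→west) -> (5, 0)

;; 35. maze.sense(dir→south) -> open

;; 36. stack.push(x→south) -> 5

;; 37. maze.move(dir→south) -> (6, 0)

;; 38. maze.sense(dir→south) -> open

;; 39. stack.push(x→south) -> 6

;; 40. maze.move(dir→south) -> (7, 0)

;; 41. maze.sense(dir→east) -> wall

;; 42. stack.pop() -> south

;; 43. maze.move(dir→north) -> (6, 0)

;; 44. stack.pop() -> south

;; 45. maze.move(dir→north) -> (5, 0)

;; 46. maze.sense(dir→north) -> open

;; 47. stack.push(x→north) -> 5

;; 48. maze.move(dir→north) -> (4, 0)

;; 49. maze.sense(dir→north) -> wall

;; 50. stack.pop() -> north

;; 51. maze.move(dir→south) -> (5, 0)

;; 52. stack.pop() -> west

;; 53. maze.move(dir→east) -> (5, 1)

;; 54. stack.pop() -> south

;; 55. maze.move(dir→north) -> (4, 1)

;; 56. maze.sense(dir→north) -> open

;; 57. stack.push(x→north) -> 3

;; 58. maze.move(dir→north) -> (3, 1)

;; 59. maze.sense(dir→east) -> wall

;; 60. maze.sense(dir→north) -> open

;; 61. stack.push(x→north) -> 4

;; 62. maze.move(dir→north) -> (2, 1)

;; 63. maze.sense(dir→west) -> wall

;; 64. maze.sense(dir→east) -> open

;; 65. stack.push(x→east) -> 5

;; 66. maze.move(dir→east) -> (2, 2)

;; 67. maze.sense(dir→east) -> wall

;; 68. maze.sense(dir→north) -> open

;; 69. stack.push(x→north) -> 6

;; 70. maze.move(dir→north) -> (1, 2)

;; 71. maze.sense(dir→west) -> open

;; 72. stack.push(x→west) -> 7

;; 73. maze.move(dir→west) -> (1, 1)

;; 74. maze.sense(dir→west) -> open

;; 75. stack.push(x→west) -> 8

;; 76. maze.move(dir→west) -> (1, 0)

;; 77. maze.sense(dir→north) -> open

;; 78. stack.push(x→north) -> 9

;; 79. maze.move(dir→north) -> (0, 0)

;; 80. maze.sense(dir→east) -> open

;; 81. stack.push(x→east) -> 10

;; 82. maze.move(dir→east) -> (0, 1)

;; 83. maze.sense(dir→east) -> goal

;; 84. maze.move(dir→east) -> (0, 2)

Answer: (0, 2)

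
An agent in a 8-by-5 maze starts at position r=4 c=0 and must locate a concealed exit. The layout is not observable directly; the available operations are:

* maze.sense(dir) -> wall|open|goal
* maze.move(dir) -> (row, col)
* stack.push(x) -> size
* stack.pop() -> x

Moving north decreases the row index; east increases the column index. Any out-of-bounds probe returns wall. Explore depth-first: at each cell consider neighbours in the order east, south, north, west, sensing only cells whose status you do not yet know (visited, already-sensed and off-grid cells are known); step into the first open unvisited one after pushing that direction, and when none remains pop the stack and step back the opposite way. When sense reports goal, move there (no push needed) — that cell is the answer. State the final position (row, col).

# 1. sense(east) : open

# 2. push(east) : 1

# 3. move(east) : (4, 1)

# 4. sense(east) : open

# 5. push(east) : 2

# 6. move(east) : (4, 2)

# 7. sense(east) : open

# 8. push(east) : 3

# 9. move(east) : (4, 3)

# 10. sense(east) : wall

# 11. sense(south) : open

# 12. push(south) : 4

# 13. move(south) : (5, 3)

# 14. sense(east) : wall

# 15. sense(south) : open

# 16. push(south) : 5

# 17. move(south) : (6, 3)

# 18. sense(east) : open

# 19. push(east) : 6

# 20. move(east) : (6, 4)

# 21. sense(south) : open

# 22. push(south) : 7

# 23. move(south) : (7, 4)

# 24. sense(west) : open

# 25. push(west) : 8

# 26. move(west) : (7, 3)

# 27. sense(west) : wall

# 28. pop() : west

# 29. move(east) : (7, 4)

# 30. pop() : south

# 31. move(north) : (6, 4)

# 32. pop() : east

# 33. move(west) : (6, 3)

# 34. sense(west) : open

# 35. push(west) : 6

# 36. move(west) : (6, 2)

# 37. sense(north) : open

# 38. push(north) : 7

# 39. move(north) : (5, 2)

# 40. sense(west) : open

# 41. push(west) : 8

# 42. move(west) : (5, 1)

# 43. sense(south) : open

# 44. push(south) : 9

# 45. move(south) : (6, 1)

# 46. sense(south) : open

# 47. push(south) : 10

# 48. move(south) : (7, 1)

# 49. sense(west) : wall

# 50. pop() : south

# 51. move(north) : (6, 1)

# 52. sense(west) : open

# 53. push(west) : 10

# 54. move(west) : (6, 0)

# 55. sense(north) : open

# 56. push(north) : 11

# 57. move(north) : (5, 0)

# 58. pop() : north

# 59. move(south) : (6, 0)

# 60. pop() : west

# 61. move(east) : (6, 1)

# 62. pop() : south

# 63. move(north) : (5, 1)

# 64. pop() : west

# 65. move(east) : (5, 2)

# 66. pop() : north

# 67. move(south) : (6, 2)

# 68. pop() : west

# 69. move(east) : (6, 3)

# 70. pop() : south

# 71. move(north) : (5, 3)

# 72. pop() : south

# 73. move(north) : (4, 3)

# 74. sense(north) : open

# 75. push(north) : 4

# 76. move(north) : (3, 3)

# 77. sense(east) : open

# 78. push(east) : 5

# 79. move(east) : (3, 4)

# 80. sense(north) : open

# 81. push(north) : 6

# 82. move(north) : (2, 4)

# 83. sense(north) : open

# 84. push(north) : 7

# 85. move(north) : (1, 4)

# 86. sense(north) : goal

# 87. move(north) : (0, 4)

Answer: (0, 4)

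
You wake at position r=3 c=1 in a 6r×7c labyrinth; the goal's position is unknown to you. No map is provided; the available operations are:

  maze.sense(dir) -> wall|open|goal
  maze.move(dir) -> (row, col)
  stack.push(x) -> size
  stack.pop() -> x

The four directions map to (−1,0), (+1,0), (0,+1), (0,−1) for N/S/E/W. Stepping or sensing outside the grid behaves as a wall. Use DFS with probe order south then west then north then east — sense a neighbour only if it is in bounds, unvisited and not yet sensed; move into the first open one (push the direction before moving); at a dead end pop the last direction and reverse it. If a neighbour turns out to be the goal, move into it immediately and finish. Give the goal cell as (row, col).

I invoke maze.sense with dir: south, which returns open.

Now I run stack.push with x: south, → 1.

I call maze.move with dir: south, and get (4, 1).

Invoking maze.sense with dir: south, → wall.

Next I call maze.sense with dir: west, which returns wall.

I run maze.sense with dir: east, yielding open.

I try stack.push with x: east, yielding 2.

Calling maze.move with dir: east, which returns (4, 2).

I use maze.sense with dir: south, yielding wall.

Calling maze.sense with dir: north, and see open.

Calling stack.push with x: north, — result: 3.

Invoking maze.move with dir: north, and observe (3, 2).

Now I run maze.sense with dir: north, which returns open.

Invoking stack.push with x: north, → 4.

I run maze.move with dir: north, and observe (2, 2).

Then maze.sense with dir: west, → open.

I use stack.push with x: west, yielding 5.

Using maze.move with dir: west, and observe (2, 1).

Using maze.sense with dir: west, and get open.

Calling stack.push with x: west, and get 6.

I run maze.move with dir: west, → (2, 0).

Invoking maze.sense with dir: south, and get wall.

Invoking maze.sense with dir: north, yielding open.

Using stack.push with x: north, yielding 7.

Invoking maze.move with dir: north, which returns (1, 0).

I try maze.sense with dir: north, which returns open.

I invoke stack.push with x: north, yielding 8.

Now I run maze.move with dir: north, and see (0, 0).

Now I run maze.sense with dir: east, giving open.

I run stack.push with x: east, giving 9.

I call maze.move with dir: east, yielding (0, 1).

Calling maze.sense with dir: south, and observe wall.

Invoking maze.sense with dir: east, and see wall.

I run stack.pop, → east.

I use maze.move with dir: west, and see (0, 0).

Invoking stack.pop(), : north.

Then maze.move with dir: south, — result: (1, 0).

Then stack.pop, and see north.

Invoking maze.move with dir: south, → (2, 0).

I run stack.pop, and get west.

I invoke maze.move with dir: east, and see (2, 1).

Using stack.pop, and get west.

Next I call maze.move with dir: east, : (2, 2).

Using maze.sense with dir: north, yielding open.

Now I run stack.push with x: north, — result: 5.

Using maze.move with dir: north, yielding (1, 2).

Invoking maze.sense with dir: east, — result: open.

Then stack.push with x: east, which returns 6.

I use maze.move with dir: east, and observe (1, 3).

Then maze.sense with dir: south, which returns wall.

Invoking maze.sense with dir: north, → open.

I run stack.push with x: north, and see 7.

I use maze.move with dir: north, and see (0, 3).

Then maze.sense with dir: east, and get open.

Invoking stack.push with x: east, : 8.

I call maze.move with dir: east, : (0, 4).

Invoking maze.sense with dir: south, → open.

I call stack.push with x: south, — result: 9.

I try maze.move with dir: south, : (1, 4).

I try maze.sense with dir: south, which returns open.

I invoke stack.push with x: south, giving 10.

Then maze.move with dir: south, and get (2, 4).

Then maze.sense with dir: south, yielding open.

I run stack.push with x: south, — result: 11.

I invoke maze.move with dir: south, yielding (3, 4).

Using maze.sense with dir: south, yielding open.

Now I run stack.push with x: south, yielding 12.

I call maze.move with dir: south, which returns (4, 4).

Invoking maze.sense with dir: south, yielding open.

Then stack.push with x: south, : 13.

Next I call maze.move with dir: south, which returns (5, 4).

I call maze.sense with dir: west, and observe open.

Calling stack.push with x: west, — result: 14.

Now I run maze.move with dir: west, → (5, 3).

Invoking maze.sense with dir: north, yielding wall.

Using stack.pop(), : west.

Next I call maze.move with dir: east, giving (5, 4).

I call maze.sense with dir: east, yielding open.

I try stack.push with x: east, and observe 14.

I call maze.move with dir: east, — result: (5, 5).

I invoke maze.sense with dir: north, and observe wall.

Then maze.sense with dir: east, yielding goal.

Next I call maze.move with dir: east, → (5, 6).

Answer: (5, 6)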